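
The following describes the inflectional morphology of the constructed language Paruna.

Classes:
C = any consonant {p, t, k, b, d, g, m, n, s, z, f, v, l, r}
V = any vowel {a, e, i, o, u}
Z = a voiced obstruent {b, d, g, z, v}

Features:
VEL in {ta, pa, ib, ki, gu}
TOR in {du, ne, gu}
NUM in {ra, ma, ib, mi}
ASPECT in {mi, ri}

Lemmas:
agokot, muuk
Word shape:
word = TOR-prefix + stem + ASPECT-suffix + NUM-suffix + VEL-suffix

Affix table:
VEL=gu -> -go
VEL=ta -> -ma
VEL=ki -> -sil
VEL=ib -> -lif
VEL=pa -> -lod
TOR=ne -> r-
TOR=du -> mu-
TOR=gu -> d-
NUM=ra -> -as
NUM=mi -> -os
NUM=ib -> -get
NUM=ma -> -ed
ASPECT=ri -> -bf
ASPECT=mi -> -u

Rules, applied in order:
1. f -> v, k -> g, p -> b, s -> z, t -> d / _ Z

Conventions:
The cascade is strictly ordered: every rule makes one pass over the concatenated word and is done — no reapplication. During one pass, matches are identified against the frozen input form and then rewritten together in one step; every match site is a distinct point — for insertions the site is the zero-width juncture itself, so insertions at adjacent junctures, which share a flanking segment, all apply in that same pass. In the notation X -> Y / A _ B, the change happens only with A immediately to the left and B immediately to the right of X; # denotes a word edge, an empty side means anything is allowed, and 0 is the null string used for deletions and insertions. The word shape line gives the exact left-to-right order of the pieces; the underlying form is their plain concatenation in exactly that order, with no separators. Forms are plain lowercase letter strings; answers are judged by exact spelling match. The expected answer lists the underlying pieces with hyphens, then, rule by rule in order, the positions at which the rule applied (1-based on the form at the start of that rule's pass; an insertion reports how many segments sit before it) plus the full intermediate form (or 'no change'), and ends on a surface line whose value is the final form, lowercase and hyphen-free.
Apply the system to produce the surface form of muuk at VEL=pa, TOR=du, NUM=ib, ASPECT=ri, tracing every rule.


underlying: mu-muuk-bf-get-lod
1. f -> v, k -> g, p -> b, s -> z, t -> d / _ Z: fires at position(s) 6, 8: mumuugbvgetlod
surface: mumuugbvgetlod


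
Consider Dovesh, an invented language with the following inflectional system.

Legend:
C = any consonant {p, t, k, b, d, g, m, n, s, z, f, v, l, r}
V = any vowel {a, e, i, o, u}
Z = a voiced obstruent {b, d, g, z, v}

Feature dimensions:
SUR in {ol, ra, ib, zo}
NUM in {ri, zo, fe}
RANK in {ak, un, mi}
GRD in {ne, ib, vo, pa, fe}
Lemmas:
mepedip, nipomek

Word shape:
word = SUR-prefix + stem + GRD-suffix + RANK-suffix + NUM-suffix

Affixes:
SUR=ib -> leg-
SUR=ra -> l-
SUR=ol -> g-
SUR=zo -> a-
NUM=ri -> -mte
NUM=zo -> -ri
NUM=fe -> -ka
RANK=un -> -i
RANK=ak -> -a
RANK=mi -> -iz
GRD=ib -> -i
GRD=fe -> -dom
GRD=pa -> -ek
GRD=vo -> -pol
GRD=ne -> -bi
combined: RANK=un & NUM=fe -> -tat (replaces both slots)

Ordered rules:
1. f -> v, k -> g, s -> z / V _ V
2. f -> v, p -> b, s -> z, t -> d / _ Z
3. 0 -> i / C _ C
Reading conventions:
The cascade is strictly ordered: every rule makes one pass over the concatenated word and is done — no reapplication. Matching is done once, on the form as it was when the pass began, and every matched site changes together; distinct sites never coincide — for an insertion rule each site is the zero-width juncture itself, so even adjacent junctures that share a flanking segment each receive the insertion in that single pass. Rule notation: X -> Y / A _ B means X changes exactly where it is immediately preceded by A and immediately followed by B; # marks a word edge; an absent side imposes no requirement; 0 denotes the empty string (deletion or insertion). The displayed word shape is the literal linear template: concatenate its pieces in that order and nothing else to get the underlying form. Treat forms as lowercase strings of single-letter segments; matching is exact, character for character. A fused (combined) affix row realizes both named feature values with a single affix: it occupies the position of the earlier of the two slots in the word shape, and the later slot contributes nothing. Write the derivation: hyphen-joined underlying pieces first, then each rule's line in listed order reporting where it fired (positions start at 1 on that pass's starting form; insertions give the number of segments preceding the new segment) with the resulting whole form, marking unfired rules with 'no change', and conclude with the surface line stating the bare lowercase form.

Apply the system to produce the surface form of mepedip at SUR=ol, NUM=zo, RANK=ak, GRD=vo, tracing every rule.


underlying: g-mepedip-pol-a-ri
1. f -> v, k -> g, s -> z / V _ V: no change
2. f -> v, p -> b, s -> z, t -> d / _ Z: no change
3. 0 -> i / C _ C: inserts after position(s) 1, 8: gimepedipipolari
surface: gimepedipipolari


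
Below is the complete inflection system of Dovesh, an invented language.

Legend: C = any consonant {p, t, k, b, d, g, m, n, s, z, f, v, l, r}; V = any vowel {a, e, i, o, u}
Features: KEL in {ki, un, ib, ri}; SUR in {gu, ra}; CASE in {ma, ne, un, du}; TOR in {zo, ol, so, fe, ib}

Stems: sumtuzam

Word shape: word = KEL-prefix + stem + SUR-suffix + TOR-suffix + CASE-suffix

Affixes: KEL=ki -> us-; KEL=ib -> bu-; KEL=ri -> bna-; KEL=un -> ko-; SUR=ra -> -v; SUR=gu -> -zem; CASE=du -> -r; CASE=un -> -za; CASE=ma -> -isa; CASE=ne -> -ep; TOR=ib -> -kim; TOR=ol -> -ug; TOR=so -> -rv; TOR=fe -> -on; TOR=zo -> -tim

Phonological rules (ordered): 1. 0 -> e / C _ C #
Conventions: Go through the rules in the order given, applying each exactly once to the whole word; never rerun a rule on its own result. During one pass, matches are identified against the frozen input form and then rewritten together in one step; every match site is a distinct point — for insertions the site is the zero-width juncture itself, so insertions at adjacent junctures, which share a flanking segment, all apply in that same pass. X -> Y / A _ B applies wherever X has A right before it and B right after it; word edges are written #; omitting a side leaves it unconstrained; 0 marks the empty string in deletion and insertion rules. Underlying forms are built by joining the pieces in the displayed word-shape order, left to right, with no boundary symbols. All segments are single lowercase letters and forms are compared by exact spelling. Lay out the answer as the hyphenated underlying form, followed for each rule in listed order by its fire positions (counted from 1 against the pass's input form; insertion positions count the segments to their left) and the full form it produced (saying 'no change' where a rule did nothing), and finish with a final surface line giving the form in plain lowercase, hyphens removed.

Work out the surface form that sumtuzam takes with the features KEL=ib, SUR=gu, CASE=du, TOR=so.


underlying: bu-sumtuzam-zem-rv-r
1. 0 -> e / C _ C #: inserts after position(s) 15: busumtuzamzemrver
surface: busumtuzamzemrver


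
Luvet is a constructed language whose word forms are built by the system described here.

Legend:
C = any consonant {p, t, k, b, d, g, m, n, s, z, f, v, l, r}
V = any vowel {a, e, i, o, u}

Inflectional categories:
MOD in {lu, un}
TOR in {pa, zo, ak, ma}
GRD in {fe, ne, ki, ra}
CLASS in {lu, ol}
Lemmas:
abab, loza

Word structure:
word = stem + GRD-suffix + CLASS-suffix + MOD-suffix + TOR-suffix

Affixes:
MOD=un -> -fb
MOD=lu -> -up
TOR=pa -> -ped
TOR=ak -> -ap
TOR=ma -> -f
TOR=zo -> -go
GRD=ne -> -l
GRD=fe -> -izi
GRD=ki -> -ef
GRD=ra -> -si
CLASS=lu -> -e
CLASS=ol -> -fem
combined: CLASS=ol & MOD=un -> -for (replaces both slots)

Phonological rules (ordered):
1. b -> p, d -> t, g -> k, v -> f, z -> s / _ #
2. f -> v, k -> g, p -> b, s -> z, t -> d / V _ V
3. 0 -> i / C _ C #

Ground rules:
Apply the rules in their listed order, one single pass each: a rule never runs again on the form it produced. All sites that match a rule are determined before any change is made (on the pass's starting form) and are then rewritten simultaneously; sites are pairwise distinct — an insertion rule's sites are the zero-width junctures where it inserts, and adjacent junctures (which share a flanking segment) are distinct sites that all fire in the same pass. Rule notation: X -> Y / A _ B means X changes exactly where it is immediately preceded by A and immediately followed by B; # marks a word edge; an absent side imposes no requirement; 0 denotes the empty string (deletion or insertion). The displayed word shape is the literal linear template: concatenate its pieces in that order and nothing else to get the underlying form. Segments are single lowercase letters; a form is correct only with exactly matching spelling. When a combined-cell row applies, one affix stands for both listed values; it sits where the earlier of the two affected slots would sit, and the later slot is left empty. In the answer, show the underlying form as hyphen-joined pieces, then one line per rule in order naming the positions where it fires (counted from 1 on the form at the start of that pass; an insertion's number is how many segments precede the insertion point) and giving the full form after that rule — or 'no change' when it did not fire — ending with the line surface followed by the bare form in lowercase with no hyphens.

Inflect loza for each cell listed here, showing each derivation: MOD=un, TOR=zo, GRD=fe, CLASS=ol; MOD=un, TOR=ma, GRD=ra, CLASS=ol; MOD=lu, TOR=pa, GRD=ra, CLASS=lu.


cell MOD=un, TOR=zo, GRD=fe, CLASS=ol:
underlying: loza-izi-for-go
1. b -> p, d -> t, g -> k, v -> f, z -> s / _ #: no change
2. f -> v, k -> g, p -> b, s -> z, t -> d / V _ V: fires at position(s) 8: lozaizivorgo
3. 0 -> i / C _ C #: no change
surface: lozaizivorgo

cell MOD=un, TOR=ma, GRD=ra, CLASS=ol:
underlying: loza-si-for-f
1. b -> p, d -> t, g -> k, v -> f, z -> s / _ #: no change
2. f -> v, k -> g, p -> b, s -> z, t -> d / V _ V: fires at position(s) 5, 7: lozazivorf
3. 0 -> i / C _ C #: inserts after position(s) 9: lozazivorif
surface: lozazivorif

cell MOD=lu, TOR=pa, GRD=ra, CLASS=lu:
underlying: loza-si-e-up-ped
1. b -> p, d -> t, g -> k, v -> f, z -> s / _ #: fires at position(s) 12: lozasieuppet
2. f -> v, k -> g, p -> b, s -> z, t -> d / V _ V: fires at position(s) 5: lozazieuppet
3. 0 -> i / C _ C #: no change
surface: lozazieuppet


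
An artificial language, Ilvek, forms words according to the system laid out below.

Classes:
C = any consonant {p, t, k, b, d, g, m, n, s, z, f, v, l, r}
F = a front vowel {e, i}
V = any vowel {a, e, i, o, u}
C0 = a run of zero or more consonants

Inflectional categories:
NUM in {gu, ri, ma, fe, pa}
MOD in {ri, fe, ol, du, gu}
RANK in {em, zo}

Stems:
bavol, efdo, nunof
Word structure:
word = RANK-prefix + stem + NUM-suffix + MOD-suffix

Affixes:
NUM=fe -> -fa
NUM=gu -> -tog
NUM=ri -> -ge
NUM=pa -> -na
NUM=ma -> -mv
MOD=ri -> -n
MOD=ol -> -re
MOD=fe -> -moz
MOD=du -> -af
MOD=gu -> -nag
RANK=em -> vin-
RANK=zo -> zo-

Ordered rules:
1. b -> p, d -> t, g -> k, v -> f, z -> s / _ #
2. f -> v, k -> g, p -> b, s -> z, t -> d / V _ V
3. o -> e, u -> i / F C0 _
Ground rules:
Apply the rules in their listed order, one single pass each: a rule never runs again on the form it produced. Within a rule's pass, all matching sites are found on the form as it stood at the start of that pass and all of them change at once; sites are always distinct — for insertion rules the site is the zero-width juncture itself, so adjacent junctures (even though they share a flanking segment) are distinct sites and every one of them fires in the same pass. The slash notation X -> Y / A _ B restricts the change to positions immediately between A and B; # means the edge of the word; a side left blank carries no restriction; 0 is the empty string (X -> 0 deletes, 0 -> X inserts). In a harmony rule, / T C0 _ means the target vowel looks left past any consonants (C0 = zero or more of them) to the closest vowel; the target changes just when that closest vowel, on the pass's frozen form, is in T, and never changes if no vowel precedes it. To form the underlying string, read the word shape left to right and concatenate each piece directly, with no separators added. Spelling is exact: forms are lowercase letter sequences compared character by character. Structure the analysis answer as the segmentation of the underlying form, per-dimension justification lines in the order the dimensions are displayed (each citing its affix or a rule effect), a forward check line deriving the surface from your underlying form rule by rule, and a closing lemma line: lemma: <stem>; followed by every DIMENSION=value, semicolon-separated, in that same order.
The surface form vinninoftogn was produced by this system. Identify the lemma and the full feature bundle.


underlying: vin-nunof-tog-n
NUM=gu - signalled by the affix -tog
MOD=ri - signalled by the affix -n
RANK=em - signalled by the affix vin-
check: vinnunoftogn -> vinnunoftogn -> vinnunoftogn -> vinninoftogn
lemma: nunof; NUM=gu; MOD=ri; RANK=em


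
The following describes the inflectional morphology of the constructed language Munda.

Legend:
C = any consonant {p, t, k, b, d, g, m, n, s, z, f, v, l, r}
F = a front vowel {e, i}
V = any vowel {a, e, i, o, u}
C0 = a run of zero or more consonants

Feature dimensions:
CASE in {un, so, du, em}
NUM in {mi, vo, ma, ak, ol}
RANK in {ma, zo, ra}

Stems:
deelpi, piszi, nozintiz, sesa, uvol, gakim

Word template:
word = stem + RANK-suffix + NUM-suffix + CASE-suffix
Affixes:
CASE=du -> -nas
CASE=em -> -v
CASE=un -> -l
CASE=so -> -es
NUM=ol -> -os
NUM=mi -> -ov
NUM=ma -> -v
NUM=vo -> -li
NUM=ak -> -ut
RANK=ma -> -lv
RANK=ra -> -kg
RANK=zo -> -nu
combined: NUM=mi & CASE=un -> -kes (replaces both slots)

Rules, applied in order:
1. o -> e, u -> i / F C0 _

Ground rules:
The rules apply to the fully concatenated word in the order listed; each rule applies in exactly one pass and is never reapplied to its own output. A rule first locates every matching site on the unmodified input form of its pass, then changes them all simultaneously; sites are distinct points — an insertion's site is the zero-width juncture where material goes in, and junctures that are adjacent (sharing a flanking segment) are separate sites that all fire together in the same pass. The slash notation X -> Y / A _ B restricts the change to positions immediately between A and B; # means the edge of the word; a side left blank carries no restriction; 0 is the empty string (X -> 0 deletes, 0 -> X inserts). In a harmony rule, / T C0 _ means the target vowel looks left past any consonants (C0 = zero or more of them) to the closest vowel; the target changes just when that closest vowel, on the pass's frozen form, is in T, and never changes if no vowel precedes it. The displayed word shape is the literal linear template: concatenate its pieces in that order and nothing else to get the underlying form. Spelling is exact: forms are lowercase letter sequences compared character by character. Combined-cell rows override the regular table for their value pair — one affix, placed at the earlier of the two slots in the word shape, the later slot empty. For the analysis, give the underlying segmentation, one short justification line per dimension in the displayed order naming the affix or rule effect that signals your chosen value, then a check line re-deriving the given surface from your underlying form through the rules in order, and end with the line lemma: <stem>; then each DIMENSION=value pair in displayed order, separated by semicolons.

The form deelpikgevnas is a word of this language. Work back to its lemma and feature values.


underlying: deelpi-kg-ov-nas
CASE=du - signalled by the affix -nas
NUM=mi - signalled by the affix -ov
RANK=ra - signalled by the affix -kg
check: deelpikgovnas -> deelpikgevnas
lemma: deelpi; CASE=du; NUM=mi; RANK=ra


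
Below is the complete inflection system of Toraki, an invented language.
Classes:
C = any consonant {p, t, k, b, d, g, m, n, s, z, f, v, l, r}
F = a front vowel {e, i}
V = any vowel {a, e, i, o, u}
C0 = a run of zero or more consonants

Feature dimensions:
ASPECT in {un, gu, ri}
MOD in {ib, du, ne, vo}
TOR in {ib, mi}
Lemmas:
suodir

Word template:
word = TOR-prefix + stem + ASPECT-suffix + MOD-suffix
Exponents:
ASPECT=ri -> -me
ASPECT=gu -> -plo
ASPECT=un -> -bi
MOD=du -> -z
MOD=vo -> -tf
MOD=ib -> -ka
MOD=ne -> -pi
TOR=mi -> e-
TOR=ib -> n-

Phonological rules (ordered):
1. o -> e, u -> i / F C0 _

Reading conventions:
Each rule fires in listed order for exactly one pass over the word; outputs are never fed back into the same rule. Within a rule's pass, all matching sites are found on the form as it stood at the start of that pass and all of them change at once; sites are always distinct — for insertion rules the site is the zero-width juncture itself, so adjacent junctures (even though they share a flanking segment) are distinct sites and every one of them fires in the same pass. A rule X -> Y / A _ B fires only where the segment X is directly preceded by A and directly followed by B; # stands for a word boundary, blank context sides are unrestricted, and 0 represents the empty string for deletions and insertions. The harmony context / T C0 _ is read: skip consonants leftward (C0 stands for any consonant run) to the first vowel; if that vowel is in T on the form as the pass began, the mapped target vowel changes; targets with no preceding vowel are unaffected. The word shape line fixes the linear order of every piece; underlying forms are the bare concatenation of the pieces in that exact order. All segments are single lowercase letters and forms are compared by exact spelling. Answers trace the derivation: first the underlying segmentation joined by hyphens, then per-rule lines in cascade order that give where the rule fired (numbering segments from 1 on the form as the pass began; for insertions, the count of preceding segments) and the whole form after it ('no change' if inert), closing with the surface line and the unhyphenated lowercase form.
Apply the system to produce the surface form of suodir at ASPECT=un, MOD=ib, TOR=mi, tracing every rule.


underlying: e-suodir-bi-ka
1. o -> e, u -> i / F C0 _: fires at position(s) 3: esiodirbika
surface: esiodirbika


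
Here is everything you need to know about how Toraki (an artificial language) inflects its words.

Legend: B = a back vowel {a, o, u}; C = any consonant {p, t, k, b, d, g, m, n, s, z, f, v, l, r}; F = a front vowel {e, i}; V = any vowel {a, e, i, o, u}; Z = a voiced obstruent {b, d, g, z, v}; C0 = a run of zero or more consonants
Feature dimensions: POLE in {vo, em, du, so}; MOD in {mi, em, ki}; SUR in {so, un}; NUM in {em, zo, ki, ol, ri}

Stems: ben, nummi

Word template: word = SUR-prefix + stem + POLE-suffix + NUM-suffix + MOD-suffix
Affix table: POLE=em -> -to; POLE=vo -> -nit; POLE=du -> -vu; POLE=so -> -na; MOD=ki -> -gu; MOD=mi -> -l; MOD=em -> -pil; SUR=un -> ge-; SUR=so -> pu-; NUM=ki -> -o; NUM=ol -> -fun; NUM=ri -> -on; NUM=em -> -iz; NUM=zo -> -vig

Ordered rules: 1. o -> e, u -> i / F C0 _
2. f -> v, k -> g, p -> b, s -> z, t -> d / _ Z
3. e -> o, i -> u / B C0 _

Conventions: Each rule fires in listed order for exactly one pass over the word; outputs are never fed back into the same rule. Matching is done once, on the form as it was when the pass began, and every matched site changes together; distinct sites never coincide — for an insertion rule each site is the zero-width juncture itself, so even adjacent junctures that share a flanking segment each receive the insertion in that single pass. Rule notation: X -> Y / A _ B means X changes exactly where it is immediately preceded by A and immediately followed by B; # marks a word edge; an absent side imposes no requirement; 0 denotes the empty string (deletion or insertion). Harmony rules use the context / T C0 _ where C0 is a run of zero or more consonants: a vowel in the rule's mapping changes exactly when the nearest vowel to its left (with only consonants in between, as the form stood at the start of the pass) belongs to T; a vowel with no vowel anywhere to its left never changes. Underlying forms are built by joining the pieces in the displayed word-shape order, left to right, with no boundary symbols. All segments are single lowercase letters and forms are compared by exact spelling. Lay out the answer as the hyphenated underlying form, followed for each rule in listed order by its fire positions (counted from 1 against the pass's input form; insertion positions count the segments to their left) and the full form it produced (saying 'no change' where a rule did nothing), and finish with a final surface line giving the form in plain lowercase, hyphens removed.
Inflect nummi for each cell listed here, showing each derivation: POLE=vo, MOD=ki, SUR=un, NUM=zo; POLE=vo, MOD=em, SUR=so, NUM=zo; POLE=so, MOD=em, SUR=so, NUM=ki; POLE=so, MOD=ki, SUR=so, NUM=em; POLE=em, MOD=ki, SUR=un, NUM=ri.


cell POLE=vo, MOD=ki, SUR=un, NUM=zo:
underlying: ge-nummi-nit-vig-gu
1. o -> e, u -> i / F C0 _: fires at position(s) 4, 15: genimminitviggi
2. f -> v, k -> g, p -> b, s -> z, t -> d / _ Z: fires at position(s) 10: genimminidviggi
3. e -> o, i -> u / B C0 _: no change
surface: genimminidviggi

cell POLE=vo, MOD=em, SUR=so, NUM=zo:
underlying: pu-nummi-nit-vig-pil
1. o -> e, u -> i / F C0 _: no change
2. f -> v, k -> g, p -> b, s -> z, t -> d / _ Z: fires at position(s) 10: punumminidvigpil
3. e -> o, i -> u / B C0 _: fires at position(s) 7: punummunidvigpil
surface: punummunidvigpil

cell POLE=so, MOD=em, SUR=so, NUM=ki:
underlying: pu-nummi-na-o-pil
1. o -> e, u -> i / F C0 _: no change
2. f -> v, k -> g, p -> b, s -> z, t -> d / _ Z: no change
3. e -> o, i -> u / B C0 _: fires at position(s) 7, 12: punummunaopul
surface: punummunaopul

cell POLE=so, MOD=ki, SUR=so, NUM=em:
underlying: pu-nummi-na-iz-gu
1. o -> e, u -> i / F C0 _: fires at position(s) 13: punumminaizgi
2. f -> v, k -> g, p -> b, s -> z, t -> d / _ Z: no change
3. e -> o, i -> u / B C0 _: fires at position(s) 7, 10: punummunauzgi
surface: punummunauzgi

cell POLE=em, MOD=ki, SUR=un, NUM=ri:
underlying: ge-nummi-to-on-gu
1. o -> e, u -> i / F C0 _: fires at position(s) 4, 9: genimmiteongu
2. f -> v, k -> g, p -> b, s -> z, t -> d / _ Z: no change
3. e -> o, i -> u / B C0 _: no change
surface: genimmiteongu


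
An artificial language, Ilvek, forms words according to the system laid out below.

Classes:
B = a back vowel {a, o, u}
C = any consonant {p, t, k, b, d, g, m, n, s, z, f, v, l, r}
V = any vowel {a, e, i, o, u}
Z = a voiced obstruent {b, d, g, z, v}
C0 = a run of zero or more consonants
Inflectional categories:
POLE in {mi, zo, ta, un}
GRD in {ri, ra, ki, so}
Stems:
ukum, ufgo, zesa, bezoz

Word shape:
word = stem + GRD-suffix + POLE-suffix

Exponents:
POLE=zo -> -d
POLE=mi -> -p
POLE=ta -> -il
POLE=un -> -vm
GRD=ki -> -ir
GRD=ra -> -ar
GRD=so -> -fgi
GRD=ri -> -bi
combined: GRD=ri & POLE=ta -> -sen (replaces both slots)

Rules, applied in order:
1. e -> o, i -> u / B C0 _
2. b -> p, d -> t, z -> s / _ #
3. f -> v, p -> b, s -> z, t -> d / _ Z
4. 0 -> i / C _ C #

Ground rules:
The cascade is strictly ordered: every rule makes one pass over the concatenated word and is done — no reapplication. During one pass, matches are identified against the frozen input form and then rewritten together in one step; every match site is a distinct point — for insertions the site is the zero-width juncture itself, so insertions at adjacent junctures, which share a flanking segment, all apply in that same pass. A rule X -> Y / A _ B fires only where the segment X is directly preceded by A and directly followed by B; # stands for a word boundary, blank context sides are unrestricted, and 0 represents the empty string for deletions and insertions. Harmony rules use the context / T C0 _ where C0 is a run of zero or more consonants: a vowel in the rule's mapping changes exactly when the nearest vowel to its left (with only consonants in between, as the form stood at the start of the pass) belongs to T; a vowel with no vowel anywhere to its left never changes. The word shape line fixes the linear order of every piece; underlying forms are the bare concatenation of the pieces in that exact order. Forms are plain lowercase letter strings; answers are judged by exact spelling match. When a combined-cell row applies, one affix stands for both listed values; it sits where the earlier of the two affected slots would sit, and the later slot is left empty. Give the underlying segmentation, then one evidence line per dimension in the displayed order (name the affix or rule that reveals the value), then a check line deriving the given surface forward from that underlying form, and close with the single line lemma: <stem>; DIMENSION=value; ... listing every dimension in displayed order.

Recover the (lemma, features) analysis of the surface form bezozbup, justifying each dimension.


underlying: bezoz-bi-p
POLE=mi - signalled by the affix -p
GRD=ri - signalled by the affix -bi
check: bezozbip -> bezozbup -> bezozbup -> bezozbup -> bezozbup
lemma: bezoz; POLE=mi; GRD=ri


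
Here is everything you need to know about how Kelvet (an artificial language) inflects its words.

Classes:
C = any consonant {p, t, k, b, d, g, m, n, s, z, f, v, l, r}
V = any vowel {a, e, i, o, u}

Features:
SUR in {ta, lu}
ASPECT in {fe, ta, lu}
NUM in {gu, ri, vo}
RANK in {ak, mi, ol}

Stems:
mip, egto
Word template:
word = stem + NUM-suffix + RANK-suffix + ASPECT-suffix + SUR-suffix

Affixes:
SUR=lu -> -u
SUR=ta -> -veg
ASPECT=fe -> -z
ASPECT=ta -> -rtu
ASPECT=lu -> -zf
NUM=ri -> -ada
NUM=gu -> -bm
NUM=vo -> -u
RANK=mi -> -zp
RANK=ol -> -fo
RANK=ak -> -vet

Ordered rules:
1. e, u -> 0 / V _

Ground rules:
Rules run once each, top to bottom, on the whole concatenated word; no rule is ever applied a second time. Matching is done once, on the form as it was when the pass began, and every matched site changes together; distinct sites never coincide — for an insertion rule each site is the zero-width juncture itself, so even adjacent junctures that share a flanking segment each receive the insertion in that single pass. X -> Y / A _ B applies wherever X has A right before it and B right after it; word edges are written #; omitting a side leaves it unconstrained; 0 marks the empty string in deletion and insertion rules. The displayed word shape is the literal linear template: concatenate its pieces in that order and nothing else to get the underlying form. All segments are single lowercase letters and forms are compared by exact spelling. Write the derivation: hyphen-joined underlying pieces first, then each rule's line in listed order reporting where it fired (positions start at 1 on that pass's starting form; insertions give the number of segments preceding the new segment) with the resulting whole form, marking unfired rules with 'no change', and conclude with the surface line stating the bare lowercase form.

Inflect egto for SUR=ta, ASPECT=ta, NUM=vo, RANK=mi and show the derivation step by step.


underlying: egto-u-zp-rtu-veg
1. e, u -> 0 / V _: fires at position(s) 5: egtozprtuveg
surface: egtozprtuveg


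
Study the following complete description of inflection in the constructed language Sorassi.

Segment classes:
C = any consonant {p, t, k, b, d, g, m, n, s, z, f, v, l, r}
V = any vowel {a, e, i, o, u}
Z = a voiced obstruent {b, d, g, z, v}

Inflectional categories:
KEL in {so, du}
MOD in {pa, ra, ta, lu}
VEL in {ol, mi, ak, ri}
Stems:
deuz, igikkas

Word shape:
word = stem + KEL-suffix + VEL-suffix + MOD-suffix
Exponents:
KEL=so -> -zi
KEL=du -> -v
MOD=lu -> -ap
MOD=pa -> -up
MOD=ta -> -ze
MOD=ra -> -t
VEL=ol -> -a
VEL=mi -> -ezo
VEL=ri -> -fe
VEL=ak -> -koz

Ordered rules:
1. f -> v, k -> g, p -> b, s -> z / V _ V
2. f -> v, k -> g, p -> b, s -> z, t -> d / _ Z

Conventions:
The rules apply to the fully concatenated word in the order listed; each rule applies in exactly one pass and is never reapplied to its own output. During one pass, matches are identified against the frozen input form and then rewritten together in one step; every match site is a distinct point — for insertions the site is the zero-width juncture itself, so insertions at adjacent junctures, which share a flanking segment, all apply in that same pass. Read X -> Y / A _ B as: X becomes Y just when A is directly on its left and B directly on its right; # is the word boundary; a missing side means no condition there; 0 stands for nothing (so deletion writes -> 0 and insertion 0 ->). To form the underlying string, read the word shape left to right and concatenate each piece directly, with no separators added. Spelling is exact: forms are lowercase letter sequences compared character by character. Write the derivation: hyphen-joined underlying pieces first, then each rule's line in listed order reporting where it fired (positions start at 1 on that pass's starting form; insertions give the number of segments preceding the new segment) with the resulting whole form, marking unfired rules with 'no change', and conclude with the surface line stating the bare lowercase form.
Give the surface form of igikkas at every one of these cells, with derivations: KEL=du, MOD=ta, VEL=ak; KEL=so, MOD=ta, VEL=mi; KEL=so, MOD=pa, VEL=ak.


cell KEL=du, MOD=ta, VEL=ak:
underlying: igikkas-v-koz-ze
1. f -> v, k -> g, p -> b, s -> z / V _ V: no change
2. f -> v, k -> g, p -> b, s -> z, t -> d / _ Z: fires at position(s) 7: igikkazvkozze
surface: igikkazvkozze

cell KEL=so, MOD=ta, VEL=mi:
underlying: igikkas-zi-ezo-ze
1. f -> v, k -> g, p -> b, s -> z / V _ V: no change
2. f -> v, k -> g, p -> b, s -> z, t -> d / _ Z: fires at position(s) 7: igikkazziezoze
surface: igikkazziezoze

cell KEL=so, MOD=pa, VEL=ak:
underlying: igikkas-zi-koz-up
1. f -> v, k -> g, p -> b, s -> z / V _ V: fires at position(s) 10: igikkaszigozup
2. f -> v, k -> g, p -> b, s -> z, t -> d / _ Z: fires at position(s) 7: igikkazzigozup
surface: igikkazzigozup


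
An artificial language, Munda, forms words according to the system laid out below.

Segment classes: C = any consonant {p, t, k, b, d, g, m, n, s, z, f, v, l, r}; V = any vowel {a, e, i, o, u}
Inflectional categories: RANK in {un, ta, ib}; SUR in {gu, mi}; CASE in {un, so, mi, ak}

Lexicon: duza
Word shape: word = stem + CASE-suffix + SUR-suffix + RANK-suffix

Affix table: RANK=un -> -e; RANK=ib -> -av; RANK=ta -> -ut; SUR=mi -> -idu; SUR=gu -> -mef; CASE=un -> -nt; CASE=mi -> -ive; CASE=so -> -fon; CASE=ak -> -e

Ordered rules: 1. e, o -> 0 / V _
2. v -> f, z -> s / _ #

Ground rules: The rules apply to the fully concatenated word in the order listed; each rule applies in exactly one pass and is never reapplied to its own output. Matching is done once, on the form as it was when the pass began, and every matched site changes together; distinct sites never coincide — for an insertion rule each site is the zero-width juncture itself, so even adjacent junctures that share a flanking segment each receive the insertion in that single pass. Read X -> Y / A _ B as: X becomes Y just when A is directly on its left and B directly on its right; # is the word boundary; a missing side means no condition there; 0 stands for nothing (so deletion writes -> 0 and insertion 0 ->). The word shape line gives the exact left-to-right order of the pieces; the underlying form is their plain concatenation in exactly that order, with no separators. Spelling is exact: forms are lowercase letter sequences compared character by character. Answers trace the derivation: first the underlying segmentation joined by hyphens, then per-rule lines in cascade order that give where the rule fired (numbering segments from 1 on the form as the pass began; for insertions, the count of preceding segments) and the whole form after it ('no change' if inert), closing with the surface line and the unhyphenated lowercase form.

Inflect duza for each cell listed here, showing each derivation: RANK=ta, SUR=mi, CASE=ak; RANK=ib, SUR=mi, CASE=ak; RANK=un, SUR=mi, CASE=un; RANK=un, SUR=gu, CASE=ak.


cell RANK=ta, SUR=mi, CASE=ak:
underlying: duza-e-idu-ut
1. e, o -> 0 / V _: fires at position(s) 5: duzaiduut
2. v -> f, z -> s / _ #: no change
surface: duzaiduut

cell RANK=ib, SUR=mi, CASE=ak:
underlying: duza-e-idu-av
1. e, o -> 0 / V _: fires at position(s) 5: duzaiduav
2. v -> f, z -> s / _ #: fires at position(s) 9: duzaiduaf
surface: duzaiduaf

cell RANK=un, SUR=mi, CASE=un:
underlying: duza-nt-idu-e
1. e, o -> 0 / V _: fires at position(s) 10: duzantidu
2. v -> f, z -> s / _ #: no change
surface: duzantidu

cell RANK=un, SUR=gu, CASE=ak:
underlying: duza-e-mef-e
1. e, o -> 0 / V _: fires at position(s) 5: duzamefe
2. v -> f, z -> s / _ #: no change
surface: duzamefe


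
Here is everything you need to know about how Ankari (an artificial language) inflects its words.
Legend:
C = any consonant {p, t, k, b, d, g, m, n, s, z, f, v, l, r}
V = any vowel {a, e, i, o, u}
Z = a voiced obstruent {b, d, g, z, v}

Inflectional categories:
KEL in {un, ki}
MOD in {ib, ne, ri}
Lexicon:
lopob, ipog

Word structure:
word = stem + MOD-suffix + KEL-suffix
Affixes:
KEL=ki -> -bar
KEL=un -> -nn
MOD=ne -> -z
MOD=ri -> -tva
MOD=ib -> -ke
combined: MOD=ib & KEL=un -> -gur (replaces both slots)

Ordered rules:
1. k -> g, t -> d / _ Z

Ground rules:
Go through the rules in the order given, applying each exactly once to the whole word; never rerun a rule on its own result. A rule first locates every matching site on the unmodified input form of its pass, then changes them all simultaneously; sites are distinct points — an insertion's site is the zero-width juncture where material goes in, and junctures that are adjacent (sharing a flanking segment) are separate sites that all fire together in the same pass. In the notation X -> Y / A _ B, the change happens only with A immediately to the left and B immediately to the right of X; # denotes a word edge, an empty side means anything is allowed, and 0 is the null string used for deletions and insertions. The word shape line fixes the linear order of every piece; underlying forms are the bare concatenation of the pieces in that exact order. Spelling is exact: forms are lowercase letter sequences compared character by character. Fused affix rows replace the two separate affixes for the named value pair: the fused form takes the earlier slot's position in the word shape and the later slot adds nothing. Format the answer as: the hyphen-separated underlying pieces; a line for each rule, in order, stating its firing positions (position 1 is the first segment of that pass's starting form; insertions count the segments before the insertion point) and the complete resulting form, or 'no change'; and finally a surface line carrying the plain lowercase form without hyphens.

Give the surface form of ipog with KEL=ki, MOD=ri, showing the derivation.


underlying: ipog-tva-bar
1. k -> g, t -> d / _ Z: fires at position(s) 5: ipogdvabar
surface: ipogdvabar


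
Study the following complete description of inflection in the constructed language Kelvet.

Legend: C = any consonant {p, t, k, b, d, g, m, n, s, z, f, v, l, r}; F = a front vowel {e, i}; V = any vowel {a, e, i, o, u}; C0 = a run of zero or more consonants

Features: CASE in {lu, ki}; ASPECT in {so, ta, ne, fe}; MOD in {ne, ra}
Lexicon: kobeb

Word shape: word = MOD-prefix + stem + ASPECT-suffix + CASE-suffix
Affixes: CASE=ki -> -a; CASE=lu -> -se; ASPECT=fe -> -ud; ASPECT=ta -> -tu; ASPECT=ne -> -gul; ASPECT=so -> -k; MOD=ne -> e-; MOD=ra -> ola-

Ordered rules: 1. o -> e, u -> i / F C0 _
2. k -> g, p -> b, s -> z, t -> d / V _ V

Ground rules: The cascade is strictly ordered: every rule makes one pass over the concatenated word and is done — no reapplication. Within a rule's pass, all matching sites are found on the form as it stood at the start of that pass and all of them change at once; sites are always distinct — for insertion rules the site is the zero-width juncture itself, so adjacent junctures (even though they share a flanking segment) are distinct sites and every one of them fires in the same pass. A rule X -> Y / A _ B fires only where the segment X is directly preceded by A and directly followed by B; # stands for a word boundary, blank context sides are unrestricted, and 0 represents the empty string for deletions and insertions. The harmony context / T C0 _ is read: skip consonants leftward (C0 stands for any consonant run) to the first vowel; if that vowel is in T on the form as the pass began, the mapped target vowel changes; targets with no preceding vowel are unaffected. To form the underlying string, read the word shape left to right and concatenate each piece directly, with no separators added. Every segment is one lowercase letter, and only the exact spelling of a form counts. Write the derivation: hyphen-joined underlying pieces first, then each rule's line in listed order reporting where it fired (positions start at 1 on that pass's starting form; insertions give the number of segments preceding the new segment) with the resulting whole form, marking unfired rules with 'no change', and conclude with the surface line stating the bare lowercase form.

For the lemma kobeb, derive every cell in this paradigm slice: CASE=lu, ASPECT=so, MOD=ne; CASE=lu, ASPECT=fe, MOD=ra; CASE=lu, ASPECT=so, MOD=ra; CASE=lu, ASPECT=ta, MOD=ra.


cell CASE=lu, ASPECT=so, MOD=ne:
underlying: e-kobeb-k-se
1. o -> e, u -> i / F C0 _: fires at position(s) 3: ekebebkse
2. k -> g, p -> b, s -> z, t -> d / V _ V: fires at position(s) 2: egebebkse
surface: egebebkse

cell CASE=lu, ASPECT=fe, MOD=ra:
underlying: ola-kobeb-ud-se
1. o -> e, u -> i / F C0 _: fires at position(s) 9: olakobebidse
2. k -> g, p -> b, s -> z, t -> d / V _ V: fires at position(s) 4: olagobebidse
surface: olagobebidse

cell CASE=lu, ASPECT=so, MOD=ra:
underlying: ola-kobeb-k-se
1. o -> e, u -> i / F C0 _: no change
2. k -> g, p -> b, s -> z, t -> d / V _ V: fires at position(s) 4: olagobebkse
surface: olagobebkse

cell CASE=lu, ASPECT=ta, MOD=ra:
underlying: ola-kobeb-tu-se
1. o -> e, u -> i / F C0 _: fires at position(s) 10: olakobebtise
2. k -> g, p -> b, s -> z, t -> d / V _ V: fires at position(s) 4, 11: olagobebtize
surface: olagobebtize


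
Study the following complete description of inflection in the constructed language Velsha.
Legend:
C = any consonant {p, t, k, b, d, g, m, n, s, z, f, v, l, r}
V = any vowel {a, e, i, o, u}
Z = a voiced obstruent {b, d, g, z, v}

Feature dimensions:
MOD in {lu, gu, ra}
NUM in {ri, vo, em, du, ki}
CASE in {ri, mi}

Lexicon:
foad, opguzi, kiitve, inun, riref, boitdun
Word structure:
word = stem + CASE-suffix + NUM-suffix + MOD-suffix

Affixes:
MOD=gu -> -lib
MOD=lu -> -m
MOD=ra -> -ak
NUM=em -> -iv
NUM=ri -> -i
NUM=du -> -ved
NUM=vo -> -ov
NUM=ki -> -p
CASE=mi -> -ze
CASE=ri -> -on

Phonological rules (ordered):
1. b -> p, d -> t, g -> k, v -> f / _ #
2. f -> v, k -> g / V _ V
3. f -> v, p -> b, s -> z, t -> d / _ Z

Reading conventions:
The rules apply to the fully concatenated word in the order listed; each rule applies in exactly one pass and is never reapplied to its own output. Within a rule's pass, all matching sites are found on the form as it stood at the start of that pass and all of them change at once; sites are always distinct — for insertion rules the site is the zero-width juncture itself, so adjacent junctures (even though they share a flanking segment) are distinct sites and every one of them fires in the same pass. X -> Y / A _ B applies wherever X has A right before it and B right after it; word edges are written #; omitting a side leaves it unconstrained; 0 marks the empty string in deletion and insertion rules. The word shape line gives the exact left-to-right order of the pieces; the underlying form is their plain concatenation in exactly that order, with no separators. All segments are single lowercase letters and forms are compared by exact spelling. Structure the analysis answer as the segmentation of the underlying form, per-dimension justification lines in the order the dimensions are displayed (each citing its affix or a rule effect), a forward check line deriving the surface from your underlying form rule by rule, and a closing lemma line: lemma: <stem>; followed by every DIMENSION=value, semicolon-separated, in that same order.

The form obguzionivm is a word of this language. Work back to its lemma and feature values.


underlying: opguzi-on-iv-m
MOD=lu - signalled by the affix -m
NUM=em - signalled by the affix -iv
CASE=ri - signalled by the affix -on
check: opguzionivm -> opguzionivm -> opguzionivm -> obguzionivm
lemma: opguzi; MOD=lu; NUM=em; CASE=ri
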